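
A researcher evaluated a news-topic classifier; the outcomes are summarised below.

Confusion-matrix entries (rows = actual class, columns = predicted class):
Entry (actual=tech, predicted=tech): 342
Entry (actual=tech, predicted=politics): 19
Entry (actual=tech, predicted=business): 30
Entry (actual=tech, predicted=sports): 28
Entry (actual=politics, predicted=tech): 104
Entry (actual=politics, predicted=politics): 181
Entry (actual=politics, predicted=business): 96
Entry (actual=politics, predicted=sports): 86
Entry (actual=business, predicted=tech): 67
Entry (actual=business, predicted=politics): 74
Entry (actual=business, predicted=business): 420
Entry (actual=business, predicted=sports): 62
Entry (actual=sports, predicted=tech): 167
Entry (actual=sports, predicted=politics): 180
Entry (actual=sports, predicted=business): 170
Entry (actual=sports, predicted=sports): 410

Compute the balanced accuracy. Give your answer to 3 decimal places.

Balanced accuracy = mean of per-class recall.
  tech: recall = 342/419 = 0.8162
  politics: recall = 181/467 = 0.3876
  business: recall = 420/623 = 0.6742
  sports: recall = 410/927 = 0.4423
Mean = (0.8162 + 0.3876 + 0.6742 + 0.4423) / 4 = 0.580

0.580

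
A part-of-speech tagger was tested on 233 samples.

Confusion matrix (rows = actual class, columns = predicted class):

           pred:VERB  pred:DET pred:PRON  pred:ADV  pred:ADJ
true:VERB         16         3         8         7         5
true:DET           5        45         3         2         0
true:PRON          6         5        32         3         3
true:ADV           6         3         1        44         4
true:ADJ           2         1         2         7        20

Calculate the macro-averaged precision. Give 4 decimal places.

0.6531

Per-class precision (TP/(TP+FP)):
  VERB: TP=16, FP=5+6+6+2=19 → 16/35 = 0.45714
  DET: TP=45, FP=3+5+3+1=12 → 45/57 = 0.78947
  PRON: TP=32, FP=8+3+1+2=14 → 32/46 = 0.69565
  ADV: TP=44, FP=7+2+3+7=19 → 44/63 = 0.69841
  ADJ: TP=20, FP=5+0+3+4=12 → 20/32 = 0.62500
Macro-precision = mean = (0.45714 + 0.78947 + 0.69565 + 0.69841 + 0.62500) / 5 = 0.6531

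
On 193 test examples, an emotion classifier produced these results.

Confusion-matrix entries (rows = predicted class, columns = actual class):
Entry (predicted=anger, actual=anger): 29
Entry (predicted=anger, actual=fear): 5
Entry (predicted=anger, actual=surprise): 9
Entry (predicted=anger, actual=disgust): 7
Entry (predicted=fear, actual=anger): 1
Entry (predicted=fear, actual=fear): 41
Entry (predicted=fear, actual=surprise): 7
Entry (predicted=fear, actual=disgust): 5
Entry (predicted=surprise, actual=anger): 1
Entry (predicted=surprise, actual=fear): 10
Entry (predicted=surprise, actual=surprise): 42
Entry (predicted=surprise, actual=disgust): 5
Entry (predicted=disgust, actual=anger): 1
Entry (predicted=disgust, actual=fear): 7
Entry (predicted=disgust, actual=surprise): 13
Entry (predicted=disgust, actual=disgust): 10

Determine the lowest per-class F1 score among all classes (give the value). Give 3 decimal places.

0.345

Per-class F1 score (2·TP/(2·TP+FP+FN)):
  anger: TP=29, FP=5+9+7=21, FN=1+1+1=3 → 58/82 = 0.7073
  fear: TP=41, FP=1+7+5=13, FN=5+10+7=22 → 82/117 = 0.7009
  surprise: TP=42, FP=1+10+5=16, FN=9+7+13=29 → 84/129 = 0.6512
  disgust: TP=10, FP=1+7+13=21, FN=7+5+5=17 → 20/58 = 0.3448
Lowest is class 'disgust' with F1 score = 0.345.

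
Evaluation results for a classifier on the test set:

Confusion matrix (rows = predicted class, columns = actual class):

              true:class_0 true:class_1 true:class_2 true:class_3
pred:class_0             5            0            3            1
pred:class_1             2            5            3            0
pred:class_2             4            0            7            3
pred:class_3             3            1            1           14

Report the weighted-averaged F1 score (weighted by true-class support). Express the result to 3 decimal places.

Per-class F1 score (2·TP/(2·TP+FP+FN)):
  class_0: TP=5, FP=0+3+1=4, FN=2+4+3=9 → 10/23 = 0.4348
  class_1: TP=5, FP=2+3+0=5, FN=0+0+1=1 → 10/16 = 0.6250
  class_2: TP=7, FP=4+0+3=7, FN=3+3+1=7 → 14/28 = 0.5000
  class_3: TP=14, FP=3+1+1=5, FN=1+0+3=4 → 28/37 = 0.7568
Weighted-F1 score = Σ (supportᵢ/N)·F1 scoreᵢ with N=52: (14/52)·0.4348 + (6/52)·0.6250 + (14/52)·0.5000 + (18/52)·0.7568 = 0.586

0.586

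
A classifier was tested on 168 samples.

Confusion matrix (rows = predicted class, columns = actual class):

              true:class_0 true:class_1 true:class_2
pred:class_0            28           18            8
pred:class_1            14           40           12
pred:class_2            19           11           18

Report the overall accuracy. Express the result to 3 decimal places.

0.512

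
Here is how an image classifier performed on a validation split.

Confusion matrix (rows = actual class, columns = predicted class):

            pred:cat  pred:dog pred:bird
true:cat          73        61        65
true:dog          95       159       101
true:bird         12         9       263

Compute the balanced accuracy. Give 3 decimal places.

Balanced accuracy = mean of per-class recall.
  cat: recall = 73/199 = 0.3668
  dog: recall = 159/355 = 0.4479
  bird: recall = 263/284 = 0.9261
Mean = (0.3668 + 0.4479 + 0.9261) / 3 = 0.580

0.580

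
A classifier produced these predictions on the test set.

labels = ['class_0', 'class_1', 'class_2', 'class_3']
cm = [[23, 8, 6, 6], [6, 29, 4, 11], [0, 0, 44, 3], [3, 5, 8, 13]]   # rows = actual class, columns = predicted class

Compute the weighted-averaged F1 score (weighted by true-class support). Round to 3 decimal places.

Per-class F1 score (2·TP/(2·TP+FP+FN)):
  class_0: TP=23, FP=6+0+3=9, FN=8+6+6=20 → 46/75 = 0.6133
  class_1: TP=29, FP=8+0+5=13, FN=6+4+11=21 → 58/92 = 0.6304
  class_2: TP=44, FP=6+4+8=18, FN=0+0+3=3 → 88/109 = 0.8073
  class_3: TP=13, FP=6+11+3=20, FN=3+5+8=16 → 26/62 = 0.4194
Weighted-F1 score = Σ (supportᵢ/N)·F1 scoreᵢ with N=169: (43/169)·0.6133 + (50/169)·0.6304 + (47/169)·0.8073 + (29/169)·0.4194 = 0.639

0.639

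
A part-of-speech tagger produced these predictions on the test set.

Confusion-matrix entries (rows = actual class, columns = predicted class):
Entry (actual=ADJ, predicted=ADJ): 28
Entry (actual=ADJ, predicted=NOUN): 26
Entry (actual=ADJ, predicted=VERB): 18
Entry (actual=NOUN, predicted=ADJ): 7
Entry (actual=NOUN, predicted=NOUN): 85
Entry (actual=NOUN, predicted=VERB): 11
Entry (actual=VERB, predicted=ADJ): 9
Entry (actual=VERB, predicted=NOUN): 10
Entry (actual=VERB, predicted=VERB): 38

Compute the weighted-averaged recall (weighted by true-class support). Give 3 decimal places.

0.651

Per-class recall (TP/(TP+FN)):
  ADJ: TP=28, FN=26+18=44 → 28/72 = 0.3889
  NOUN: TP=85, FN=7+11=18 → 85/103 = 0.8252
  VERB: TP=38, FN=9+10=19 → 38/57 = 0.6667
Weighted-recall = Σ (supportᵢ/N)·recallᵢ with N=232: (72/232)·0.3889 + (103/232)·0.8252 + (57/232)·0.6667 = 0.651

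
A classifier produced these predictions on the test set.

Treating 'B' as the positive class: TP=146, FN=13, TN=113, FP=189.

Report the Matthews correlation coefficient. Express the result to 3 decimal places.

MCC = (TP·TN − FP·FN) / √((TP+FP)(TP+FN)(TN+FP)(TN+FN))
Numerator = 146·113 − 189·13 = 14041
Denominator = √(335·159·302·126) = √2026839780 = 45020.4374
MCC = 14041 / 45020.4374 = 0.312

0.312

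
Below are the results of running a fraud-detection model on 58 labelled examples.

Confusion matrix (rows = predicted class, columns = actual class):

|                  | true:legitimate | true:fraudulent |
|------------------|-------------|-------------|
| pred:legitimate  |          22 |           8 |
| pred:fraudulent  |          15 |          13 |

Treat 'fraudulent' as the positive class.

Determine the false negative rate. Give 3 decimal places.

FNR = FN/(FN+TP) = 8/(8+13) = 0.381

0.381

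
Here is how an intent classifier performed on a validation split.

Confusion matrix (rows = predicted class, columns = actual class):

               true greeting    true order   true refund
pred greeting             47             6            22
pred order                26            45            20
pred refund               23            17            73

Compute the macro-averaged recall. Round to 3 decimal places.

Per-class recall (TP/(TP+FN)):
  greeting: TP=47, FN=26+23=49 → 47/96 = 0.4896
  order: TP=45, FN=6+17=23 → 45/68 = 0.6618
  refund: TP=73, FN=22+20=42 → 73/115 = 0.6348
Macro-recall = mean = (0.4896 + 0.6618 + 0.6348) / 3 = 0.595

0.595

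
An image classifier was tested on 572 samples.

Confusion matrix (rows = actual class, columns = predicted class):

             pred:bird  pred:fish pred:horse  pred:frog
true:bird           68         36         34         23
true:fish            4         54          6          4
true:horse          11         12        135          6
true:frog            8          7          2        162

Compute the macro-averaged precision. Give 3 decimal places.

Per-class precision (TP/(TP+FP)):
  bird: TP=68, FP=4+11+8=23 → 68/91 = 0.7473
  fish: TP=54, FP=36+12+7=55 → 54/109 = 0.4954
  horse: TP=135, FP=34+6+2=42 → 135/177 = 0.7627
  frog: TP=162, FP=23+4+6=33 → 162/195 = 0.8308
Macro-precision = mean = (0.7473 + 0.4954 + 0.7627 + 0.8308) / 4 = 0.709

0.709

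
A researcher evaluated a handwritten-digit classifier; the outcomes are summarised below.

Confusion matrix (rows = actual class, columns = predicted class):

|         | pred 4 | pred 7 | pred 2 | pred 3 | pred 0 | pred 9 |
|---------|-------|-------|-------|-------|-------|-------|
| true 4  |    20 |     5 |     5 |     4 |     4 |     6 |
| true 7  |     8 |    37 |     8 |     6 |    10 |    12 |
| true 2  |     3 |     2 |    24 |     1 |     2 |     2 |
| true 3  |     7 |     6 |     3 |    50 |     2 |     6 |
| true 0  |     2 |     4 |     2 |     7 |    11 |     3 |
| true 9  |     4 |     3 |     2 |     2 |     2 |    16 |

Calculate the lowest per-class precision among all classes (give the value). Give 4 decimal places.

0.3548

Per-class precision (TP/(TP+FP)):
  4: TP=20, FP=8+3+7+2+4=24 → 20/44 = 0.45455
  7: TP=37, FP=5+2+6+4+3=20 → 37/57 = 0.64912
  2: TP=24, FP=5+8+3+2+2=20 → 24/44 = 0.54545
  3: TP=50, FP=4+6+1+7+2=20 → 50/70 = 0.71429
  0: TP=11, FP=4+10+2+2+2=20 → 11/31 = 0.35484
  9: TP=16, FP=6+12+2+6+3=29 → 16/45 = 0.35556
Lowest is class '0' with precision = 0.3548.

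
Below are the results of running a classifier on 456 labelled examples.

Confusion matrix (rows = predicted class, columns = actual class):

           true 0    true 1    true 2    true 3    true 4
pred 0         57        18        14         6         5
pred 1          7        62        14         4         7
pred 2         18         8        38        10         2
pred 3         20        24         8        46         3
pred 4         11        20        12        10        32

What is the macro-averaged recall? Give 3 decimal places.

0.535

Per-class recall (TP/(TP+FN)):
  0: TP=57, FN=7+18+20+11=56 → 57/113 = 0.5044
  1: TP=62, FN=18+8+24+20=70 → 62/132 = 0.4697
  2: TP=38, FN=14+14+8+12=48 → 38/86 = 0.4419
  3: TP=46, FN=6+4+10+10=30 → 46/76 = 0.6053
  4: TP=32, FN=5+7+2+3=17 → 32/49 = 0.6531
Macro-recall = mean = (0.5044 + 0.4697 + 0.4419 + 0.6053 + 0.6531) / 5 = 0.535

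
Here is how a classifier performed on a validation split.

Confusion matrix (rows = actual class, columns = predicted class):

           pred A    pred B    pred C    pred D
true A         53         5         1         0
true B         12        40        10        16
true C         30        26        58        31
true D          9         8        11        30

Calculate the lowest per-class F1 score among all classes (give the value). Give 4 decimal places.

0.4444

Per-class F1 score (2·TP/(2·TP+FP+FN)):
  A: TP=53, FP=12+30+9=51, FN=5+1+0=6 → 106/163 = 0.65031
  B: TP=40, FP=5+26+8=39, FN=12+10+16=38 → 80/157 = 0.50955
  C: TP=58, FP=1+10+11=22, FN=30+26+31=87 → 116/225 = 0.51556
  D: TP=30, FP=0+16+31=47, FN=9+8+11=28 → 60/135 = 0.44444
Lowest is class 'D' with F1 score = 0.4444.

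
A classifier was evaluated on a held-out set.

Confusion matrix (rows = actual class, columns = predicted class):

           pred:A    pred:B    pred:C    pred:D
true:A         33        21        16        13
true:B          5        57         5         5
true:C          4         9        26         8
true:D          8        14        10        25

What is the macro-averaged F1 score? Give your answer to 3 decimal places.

0.530

Per-class F1 score (2·TP/(2·TP+FP+FN)):
  A: TP=33, FP=5+4+8=17, FN=21+16+13=50 → 66/133 = 0.4962
  B: TP=57, FP=21+9+14=44, FN=5+5+5=15 → 114/173 = 0.6590
  C: TP=26, FP=16+5+10=31, FN=4+9+8=21 → 52/104 = 0.5000
  D: TP=25, FP=13+5+8=26, FN=8+14+10=32 → 50/108 = 0.4630
Macro-F1 score = mean = (0.4962 + 0.6590 + 0.5000 + 0.4630) / 4 = 0.530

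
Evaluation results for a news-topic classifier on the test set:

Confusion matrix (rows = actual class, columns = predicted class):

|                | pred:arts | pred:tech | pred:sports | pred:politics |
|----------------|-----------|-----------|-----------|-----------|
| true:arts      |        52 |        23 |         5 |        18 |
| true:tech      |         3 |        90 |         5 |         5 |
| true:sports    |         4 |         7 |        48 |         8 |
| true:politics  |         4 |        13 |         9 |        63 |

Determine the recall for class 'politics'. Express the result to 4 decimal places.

0.7079

recall = TP/(TP+FN).
politics: TP=63, FN=4+13+9=26 → 63/89 = 0.70787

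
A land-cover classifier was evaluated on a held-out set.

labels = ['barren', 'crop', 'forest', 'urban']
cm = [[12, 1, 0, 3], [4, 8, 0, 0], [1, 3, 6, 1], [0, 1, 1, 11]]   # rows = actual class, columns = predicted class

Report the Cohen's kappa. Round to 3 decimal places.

0.611

Observed agreement pₒ = trace/N = 37/52 = 0.7115
Expected agreement pₑ = Σ (rowᵢ·colᵢ)/N² = (16·17 + 12·13 + 11·7 + 13·15)/52² = 0.2589
κ = (pₒ − pₑ)/(1 − pₑ) = (0.7115 − 0.2589)/(1 − 0.2589) = 0.611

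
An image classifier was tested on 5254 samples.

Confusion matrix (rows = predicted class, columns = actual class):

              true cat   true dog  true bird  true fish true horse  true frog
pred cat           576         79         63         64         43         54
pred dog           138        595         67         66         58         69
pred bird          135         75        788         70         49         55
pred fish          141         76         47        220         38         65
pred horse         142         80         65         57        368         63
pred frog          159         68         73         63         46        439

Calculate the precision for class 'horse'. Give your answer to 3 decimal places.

0.475

One-vs-rest for 'horse': TP = diagonal; FP = other classes predicted 'horse'; FN = 'horse' predicted as other.
precision = TP/(TP+FP).
horse: TP=368, FP=142+80+65+57+63=407 → 368/775 = 0.4748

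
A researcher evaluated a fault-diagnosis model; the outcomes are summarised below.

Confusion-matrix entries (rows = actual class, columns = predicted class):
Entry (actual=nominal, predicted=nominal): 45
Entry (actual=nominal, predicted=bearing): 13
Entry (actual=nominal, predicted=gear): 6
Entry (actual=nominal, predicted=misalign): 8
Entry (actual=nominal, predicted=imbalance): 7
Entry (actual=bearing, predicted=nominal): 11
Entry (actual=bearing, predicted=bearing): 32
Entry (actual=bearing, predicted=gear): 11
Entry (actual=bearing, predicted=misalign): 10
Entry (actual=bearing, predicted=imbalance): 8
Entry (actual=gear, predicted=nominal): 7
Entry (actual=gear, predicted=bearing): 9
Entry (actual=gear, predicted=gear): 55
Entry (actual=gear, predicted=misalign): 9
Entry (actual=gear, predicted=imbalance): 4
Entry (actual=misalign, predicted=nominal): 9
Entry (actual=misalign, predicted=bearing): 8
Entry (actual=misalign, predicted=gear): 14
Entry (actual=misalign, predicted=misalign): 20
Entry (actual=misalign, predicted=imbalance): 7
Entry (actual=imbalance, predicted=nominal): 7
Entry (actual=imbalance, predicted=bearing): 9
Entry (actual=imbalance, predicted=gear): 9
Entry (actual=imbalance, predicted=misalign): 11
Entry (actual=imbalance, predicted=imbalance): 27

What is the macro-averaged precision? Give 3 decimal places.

Per-class precision (TP/(TP+FP)):
  nominal: TP=45, FP=11+7+9+7=34 → 45/79 = 0.5696
  bearing: TP=32, FP=13+9+8+9=39 → 32/71 = 0.4507
  gear: TP=55, FP=6+11+14+9=40 → 55/95 = 0.5789
  misalign: TP=20, FP=8+10+9+11=38 → 20/58 = 0.3448
  imbalance: TP=27, FP=7+8+4+7=26 → 27/53 = 0.5094
Macro-precision = mean = (0.5696 + 0.4507 + 0.5789 + 0.3448 + 0.5094) / 5 = 0.491

0.491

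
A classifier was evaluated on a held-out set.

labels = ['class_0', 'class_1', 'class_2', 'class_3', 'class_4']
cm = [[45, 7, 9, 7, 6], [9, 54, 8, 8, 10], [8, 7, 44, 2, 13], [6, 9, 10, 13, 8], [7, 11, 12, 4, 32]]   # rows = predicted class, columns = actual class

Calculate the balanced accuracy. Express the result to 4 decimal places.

0.5180

Balanced accuracy = mean of per-class recall.
  class_0: recall = 45/75 = 0.60000
  class_1: recall = 54/88 = 0.61364
  class_2: recall = 44/83 = 0.53012
  class_3: recall = 13/34 = 0.38235
  class_4: recall = 32/69 = 0.46377
Mean = (0.60000 + 0.61364 + 0.53012 + 0.38235 + 0.46377) / 5 = 0.5180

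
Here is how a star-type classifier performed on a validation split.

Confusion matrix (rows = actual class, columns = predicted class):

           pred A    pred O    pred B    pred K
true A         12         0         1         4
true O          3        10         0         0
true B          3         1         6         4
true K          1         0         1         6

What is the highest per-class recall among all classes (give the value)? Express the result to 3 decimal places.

0.769

Per-class recall (TP/(TP+FN)):
  A: TP=12, FN=0+1+4=5 → 12/17 = 0.7059
  O: TP=10, FN=3+0+0=3 → 10/13 = 0.7692
  B: TP=6, FN=3+1+4=8 → 6/14 = 0.4286
  K: TP=6, FN=1+0+1=2 → 6/8 = 0.7500
Highest is class 'O' with recall = 0.769.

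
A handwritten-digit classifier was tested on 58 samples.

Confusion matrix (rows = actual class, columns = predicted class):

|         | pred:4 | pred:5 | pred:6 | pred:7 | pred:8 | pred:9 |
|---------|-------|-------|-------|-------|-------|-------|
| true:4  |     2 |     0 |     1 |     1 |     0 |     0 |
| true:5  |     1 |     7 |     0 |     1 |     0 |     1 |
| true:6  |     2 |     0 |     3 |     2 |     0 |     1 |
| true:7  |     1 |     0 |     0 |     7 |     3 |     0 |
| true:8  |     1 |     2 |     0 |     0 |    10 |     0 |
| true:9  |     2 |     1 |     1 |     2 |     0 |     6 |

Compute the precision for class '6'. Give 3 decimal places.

0.600

Treat '6' as positive and all other classes as negative.
precision = TP/(TP+FP).
6: TP=3, FP=1+0+0+0+1=2 → 3/5 = 0.6000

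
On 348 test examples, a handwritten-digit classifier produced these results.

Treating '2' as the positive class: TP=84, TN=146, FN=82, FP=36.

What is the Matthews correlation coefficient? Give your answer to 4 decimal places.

0.3239

MCC = (TP·TN − FP·FN) / √((TP+FP)(TP+FN)(TN+FP)(TN+FN))
Numerator = 84·146 − 36·82 = 9312
Denominator = √(120·166·182·228) = √826600320 = 28750.6577
MCC = 9312 / 28750.6577 = 0.3239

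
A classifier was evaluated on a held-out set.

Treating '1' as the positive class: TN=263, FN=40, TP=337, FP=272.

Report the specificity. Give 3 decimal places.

Specificity = TN/(TN+FP) = 263/(263+272) = 0.492

0.492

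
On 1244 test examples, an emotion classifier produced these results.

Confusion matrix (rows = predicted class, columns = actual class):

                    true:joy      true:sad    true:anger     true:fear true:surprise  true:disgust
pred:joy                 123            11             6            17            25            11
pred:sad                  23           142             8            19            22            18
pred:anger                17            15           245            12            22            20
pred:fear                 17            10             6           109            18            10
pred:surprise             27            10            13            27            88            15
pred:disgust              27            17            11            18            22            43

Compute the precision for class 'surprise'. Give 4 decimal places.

0.4889

Take TP from the diagonal, FP from the rest of the 'surprise' prediction marginal, FN from the rest of the 'surprise' actual marginal.
precision = TP/(TP+FP).
surprise: TP=88, FP=27+10+13+27+15=92 → 88/180 = 0.48889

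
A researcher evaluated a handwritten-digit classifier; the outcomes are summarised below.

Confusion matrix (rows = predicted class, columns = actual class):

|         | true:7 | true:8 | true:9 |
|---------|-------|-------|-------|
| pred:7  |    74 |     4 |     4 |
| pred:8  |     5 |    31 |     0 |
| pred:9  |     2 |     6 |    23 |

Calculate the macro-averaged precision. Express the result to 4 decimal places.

Per-class precision (TP/(TP+FP)):
  7: TP=74, FP=4+4=8 → 74/82 = 0.90244
  8: TP=31, FP=5+0=5 → 31/36 = 0.86111
  9: TP=23, FP=2+6=8 → 23/31 = 0.74194
Macro-precision = mean = (0.90244 + 0.86111 + 0.74194) / 3 = 0.8352

0.8352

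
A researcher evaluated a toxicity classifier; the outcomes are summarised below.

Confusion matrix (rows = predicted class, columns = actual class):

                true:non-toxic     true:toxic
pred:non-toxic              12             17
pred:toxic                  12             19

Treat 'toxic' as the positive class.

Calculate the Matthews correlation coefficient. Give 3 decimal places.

0.027

MCC = (TP·TN − FP·FN) / √((TP+FP)(TP+FN)(TN+FP)(TN+FN))
Numerator = 19·12 − 12·17 = 24
Denominator = √(31·36·24·29) = √776736 = 881.3263
MCC = 24 / 881.3263 = 0.027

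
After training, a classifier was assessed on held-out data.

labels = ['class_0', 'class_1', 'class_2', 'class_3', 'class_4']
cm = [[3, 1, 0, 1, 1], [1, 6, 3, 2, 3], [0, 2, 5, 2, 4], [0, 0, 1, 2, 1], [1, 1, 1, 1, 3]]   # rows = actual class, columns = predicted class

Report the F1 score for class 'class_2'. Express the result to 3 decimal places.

0.435

F1 score = 2·TP/(2·TP+FP+FN).
class_2: TP=5, FP=0+3+1+1=5, FN=0+2+2+4=8 → 10/23 = 0.4348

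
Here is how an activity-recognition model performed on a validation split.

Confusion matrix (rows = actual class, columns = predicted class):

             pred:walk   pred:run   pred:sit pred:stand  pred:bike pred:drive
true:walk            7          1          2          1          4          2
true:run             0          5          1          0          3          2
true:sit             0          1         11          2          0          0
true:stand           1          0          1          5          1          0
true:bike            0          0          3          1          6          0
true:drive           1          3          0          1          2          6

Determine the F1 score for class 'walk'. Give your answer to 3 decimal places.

0.538

One-vs-rest for 'walk': TP = diagonal; FP = other classes predicted 'walk'; FN = 'walk' predicted as other.
F1 score = 2·TP/(2·TP+FP+FN).
walk: TP=7, FP=0+0+1+0+1=2, FN=1+2+1+4+2=10 → 14/26 = 0.5385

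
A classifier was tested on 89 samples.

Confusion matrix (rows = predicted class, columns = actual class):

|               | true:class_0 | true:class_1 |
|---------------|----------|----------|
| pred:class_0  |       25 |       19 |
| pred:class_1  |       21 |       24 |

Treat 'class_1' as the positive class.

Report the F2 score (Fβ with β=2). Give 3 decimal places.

0.553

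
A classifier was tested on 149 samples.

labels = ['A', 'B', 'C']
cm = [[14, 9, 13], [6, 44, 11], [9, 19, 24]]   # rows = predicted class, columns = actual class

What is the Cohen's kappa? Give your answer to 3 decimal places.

Observed agreement pₒ = trace/N = 82/149 = 0.5503
Expected agreement pₑ = Σ (rowᵢ·colᵢ)/N² = (29·36 + 72·61 + 48·52)/149² = 0.3573
κ = (pₒ − pₑ)/(1 − pₑ) = (0.5503 − 0.3573)/(1 − 0.3573) = 0.300

0.300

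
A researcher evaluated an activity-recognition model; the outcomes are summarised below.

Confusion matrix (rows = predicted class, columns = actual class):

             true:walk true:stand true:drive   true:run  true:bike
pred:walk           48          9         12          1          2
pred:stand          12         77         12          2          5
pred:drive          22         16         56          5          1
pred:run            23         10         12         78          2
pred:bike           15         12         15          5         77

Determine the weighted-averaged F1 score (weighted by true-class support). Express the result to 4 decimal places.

Per-class F1 score (2·TP/(2·TP+FP+FN)):
  walk: TP=48, FP=9+12+1+2=24, FN=12+22+23+15=72 → 96/192 = 0.50000
  stand: TP=77, FP=12+12+2+5=31, FN=9+16+10+12=47 → 154/232 = 0.66379
  drive: TP=56, FP=22+16+5+1=44, FN=12+12+12+15=51 → 112/207 = 0.54106
  run: TP=78, FP=23+10+12+2=47, FN=1+2+5+5=13 → 156/216 = 0.72222
  bike: TP=77, FP=15+12+15+5=47, FN=2+5+1+2=10 → 154/211 = 0.72986
Weighted-F1 score = Σ (supportᵢ/N)·F1 scoreᵢ with N=529: (120/529)·0.50000 + (124/529)·0.66379 + (107/529)·0.54106 + (91/529)·0.72222 + (87/529)·0.72986 = 0.6227

0.6227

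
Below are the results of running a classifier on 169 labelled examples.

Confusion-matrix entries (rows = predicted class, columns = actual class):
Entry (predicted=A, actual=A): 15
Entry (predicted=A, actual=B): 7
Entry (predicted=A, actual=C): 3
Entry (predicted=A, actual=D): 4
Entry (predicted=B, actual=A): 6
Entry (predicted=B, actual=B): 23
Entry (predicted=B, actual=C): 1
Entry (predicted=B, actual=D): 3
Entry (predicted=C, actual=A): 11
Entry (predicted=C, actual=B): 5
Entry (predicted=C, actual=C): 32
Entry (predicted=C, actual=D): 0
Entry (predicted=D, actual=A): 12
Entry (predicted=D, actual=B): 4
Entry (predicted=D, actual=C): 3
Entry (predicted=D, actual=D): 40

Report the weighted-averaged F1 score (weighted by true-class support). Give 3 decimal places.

Per-class F1 score (2·TP/(2·TP+FP+FN)):
  A: TP=15, FP=7+3+4=14, FN=6+11+12=29 → 30/73 = 0.4110
  B: TP=23, FP=6+1+3=10, FN=7+5+4=16 → 46/72 = 0.6389
  C: TP=32, FP=11+5+0=16, FN=3+1+3=7 → 64/87 = 0.7356
  D: TP=40, FP=12+4+3=19, FN=4+3+0=7 → 80/106 = 0.7547
Weighted-F1 score = Σ (supportᵢ/N)·F1 scoreᵢ with N=169: (44/169)·0.4110 + (39/169)·0.6389 + (39/169)·0.7356 + (47/169)·0.7547 = 0.634

0.634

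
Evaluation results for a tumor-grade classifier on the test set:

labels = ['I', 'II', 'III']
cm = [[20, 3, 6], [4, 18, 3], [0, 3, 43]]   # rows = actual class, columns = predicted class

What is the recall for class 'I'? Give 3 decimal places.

recall = TP/(TP+FN).
I: TP=20, FN=3+6=9 → 20/29 = 0.6897

0.690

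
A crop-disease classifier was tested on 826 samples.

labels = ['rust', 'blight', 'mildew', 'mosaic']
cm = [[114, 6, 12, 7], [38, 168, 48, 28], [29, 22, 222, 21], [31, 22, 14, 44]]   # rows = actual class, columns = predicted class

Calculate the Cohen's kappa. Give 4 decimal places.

0.5344

Observed agreement pₒ = trace/N = 548/826 = 0.66344
Expected agreement pₑ = Σ (rowᵢ·colᵢ)/N² = (139·212 + 282·218 + 294·296 + 111·100)/826² = 0.27711
κ = (pₒ − pₑ)/(1 − pₑ) = (0.66344 − 0.27711)/(1 − 0.27711) = 0.5344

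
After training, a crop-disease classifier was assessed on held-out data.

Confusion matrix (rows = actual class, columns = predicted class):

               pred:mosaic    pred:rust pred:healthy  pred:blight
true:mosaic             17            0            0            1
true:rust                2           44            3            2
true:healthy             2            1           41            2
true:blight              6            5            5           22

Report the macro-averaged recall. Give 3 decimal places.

Per-class recall (TP/(TP+FN)):
  mosaic: TP=17, FN=0+0+1=1 → 17/18 = 0.9444
  rust: TP=44, FN=2+3+2=7 → 44/51 = 0.8627
  healthy: TP=41, FN=2+1+2=5 → 41/46 = 0.8913
  blight: TP=22, FN=6+5+5=16 → 22/38 = 0.5789
Macro-recall = mean = (0.9444 + 0.8627 + 0.8913 + 0.5789) / 4 = 0.819

0.819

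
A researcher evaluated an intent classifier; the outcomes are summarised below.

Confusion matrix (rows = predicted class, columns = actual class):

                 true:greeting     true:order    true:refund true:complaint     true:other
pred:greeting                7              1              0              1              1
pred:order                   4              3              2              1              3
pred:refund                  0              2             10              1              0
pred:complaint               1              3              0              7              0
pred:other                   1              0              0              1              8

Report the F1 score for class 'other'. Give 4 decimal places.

Treat 'other' as positive and all other classes as negative.
F1 score = 2·TP/(2·TP+FP+FN).
other: TP=8, FP=1+0+0+1=2, FN=1+3+0+0=4 → 16/22 = 0.72727

0.7273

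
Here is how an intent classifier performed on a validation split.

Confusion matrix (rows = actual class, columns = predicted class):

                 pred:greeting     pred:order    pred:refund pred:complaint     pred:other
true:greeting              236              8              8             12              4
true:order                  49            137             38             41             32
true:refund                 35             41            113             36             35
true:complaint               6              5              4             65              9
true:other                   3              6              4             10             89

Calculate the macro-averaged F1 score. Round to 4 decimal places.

0.6044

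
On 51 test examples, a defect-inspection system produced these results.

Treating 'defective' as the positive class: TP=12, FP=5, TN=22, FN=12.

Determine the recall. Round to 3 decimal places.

Recall = TP/(TP+FN) = 12/(12+12) = 12/24 = 0.500

0.500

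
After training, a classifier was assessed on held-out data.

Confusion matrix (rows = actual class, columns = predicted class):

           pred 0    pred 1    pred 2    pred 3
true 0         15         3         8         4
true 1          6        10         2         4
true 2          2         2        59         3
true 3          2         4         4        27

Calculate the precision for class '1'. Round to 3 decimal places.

0.526

precision = TP/(TP+FP).
1: TP=10, FP=3+2+4=9 → 10/19 = 0.5263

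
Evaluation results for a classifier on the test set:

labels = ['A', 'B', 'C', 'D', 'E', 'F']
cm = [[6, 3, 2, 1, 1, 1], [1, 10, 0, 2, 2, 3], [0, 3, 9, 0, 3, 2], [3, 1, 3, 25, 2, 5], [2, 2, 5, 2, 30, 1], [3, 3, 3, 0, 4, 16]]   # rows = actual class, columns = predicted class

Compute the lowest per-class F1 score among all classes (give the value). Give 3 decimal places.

0.414

Per-class F1 score (2·TP/(2·TP+FP+FN)):
  A: TP=6, FP=1+0+3+2+3=9, FN=3+2+1+1+1=8 → 12/29 = 0.4138
  B: TP=10, FP=3+3+1+2+3=12, FN=1+0+2+2+3=8 → 20/40 = 0.5000
  C: TP=9, FP=2+0+3+5+3=13, FN=0+3+0+3+2=8 → 18/39 = 0.4615
  D: TP=25, FP=1+2+0+2+0=5, FN=3+1+3+2+5=14 → 50/69 = 0.7246
  E: TP=30, FP=1+2+3+2+4=12, FN=2+2+5+2+1=12 → 60/84 = 0.7143
  F: TP=16, FP=1+3+2+5+1=12, FN=3+3+3+0+4=13 → 32/57 = 0.5614
Lowest is class 'A' with F1 score = 0.414.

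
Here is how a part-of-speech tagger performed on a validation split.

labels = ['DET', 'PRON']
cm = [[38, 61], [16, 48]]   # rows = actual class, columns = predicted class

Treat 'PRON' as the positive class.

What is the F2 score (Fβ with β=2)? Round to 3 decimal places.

Fβ = (1+β²)·TP / ((1+β²)·TP + β²·FN + FP), with β²=4
= 5·48 / (5·48 + 4·16 + 61) = 0.658

0.658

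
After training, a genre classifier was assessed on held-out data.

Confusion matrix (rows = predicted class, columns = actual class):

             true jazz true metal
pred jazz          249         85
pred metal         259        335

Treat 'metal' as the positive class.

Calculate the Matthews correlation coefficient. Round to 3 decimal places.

0.298

MCC = (TP·TN − FP·FN) / √((TP+FP)(TP+FN)(TN+FP)(TN+FN))
Numerator = 335·249 − 259·85 = 61400
Denominator = √(594·420·508·334) = √42329770560 = 205742.0000
MCC = 61400 / 205742.0000 = 0.298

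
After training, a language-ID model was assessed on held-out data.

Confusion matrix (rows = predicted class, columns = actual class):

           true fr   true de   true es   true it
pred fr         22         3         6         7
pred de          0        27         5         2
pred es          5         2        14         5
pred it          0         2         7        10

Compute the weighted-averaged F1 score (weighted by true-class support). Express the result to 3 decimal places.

0.614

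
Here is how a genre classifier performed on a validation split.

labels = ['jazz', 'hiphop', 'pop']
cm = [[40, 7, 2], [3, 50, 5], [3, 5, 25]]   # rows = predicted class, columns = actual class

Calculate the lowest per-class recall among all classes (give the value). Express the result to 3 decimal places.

Per-class recall (TP/(TP+FN)):
  jazz: TP=40, FN=3+3=6 → 40/46 = 0.8696
  hiphop: TP=50, FN=7+5=12 → 50/62 = 0.8065
  pop: TP=25, FN=2+5=7 → 25/32 = 0.7813
Lowest is class 'pop' with recall = 0.781.

0.781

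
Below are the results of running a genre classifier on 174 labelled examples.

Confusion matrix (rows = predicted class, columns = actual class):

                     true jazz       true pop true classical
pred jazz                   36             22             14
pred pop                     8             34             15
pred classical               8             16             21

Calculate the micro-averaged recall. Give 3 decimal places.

0.523

Micro-averaging pools counts across classes: ΣTP=91, ΣFP=83, ΣFN=83.
Micro-recall = TP/(TP+FN) on pooled counts = 0.523 (equals overall accuracy in single-label multiclass).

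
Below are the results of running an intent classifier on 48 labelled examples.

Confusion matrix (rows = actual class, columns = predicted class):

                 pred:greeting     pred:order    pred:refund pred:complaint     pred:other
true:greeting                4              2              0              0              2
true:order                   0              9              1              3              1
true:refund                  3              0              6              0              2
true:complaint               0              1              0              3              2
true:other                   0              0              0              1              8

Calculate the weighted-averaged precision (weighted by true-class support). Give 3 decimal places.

0.664

Per-class precision (TP/(TP+FP)):
  greeting: TP=4, FP=0+3+0+0=3 → 4/7 = 0.5714
  order: TP=9, FP=2+0+1+0=3 → 9/12 = 0.7500
  refund: TP=6, FP=0+1+0+0=1 → 6/7 = 0.8571
  complaint: TP=3, FP=0+3+0+1=4 → 3/7 = 0.4286
  other: TP=8, FP=2+1+2+2=7 → 8/15 = 0.5333
Weighted-precision = Σ (supportᵢ/N)·precisionᵢ with N=48: (8/48)·0.5714 + (14/48)·0.7500 + (11/48)·0.8571 + (6/48)·0.4286 + (9/48)·0.5333 = 0.664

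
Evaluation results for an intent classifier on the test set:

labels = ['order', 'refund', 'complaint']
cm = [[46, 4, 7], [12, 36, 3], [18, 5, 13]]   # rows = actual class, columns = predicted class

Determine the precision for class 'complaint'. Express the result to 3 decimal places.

0.565

One-vs-rest for 'complaint': TP = diagonal; FP = other classes predicted 'complaint'; FN = 'complaint' predicted as other.
precision = TP/(TP+FP).
complaint: TP=13, FP=7+3=10 → 13/23 = 0.5652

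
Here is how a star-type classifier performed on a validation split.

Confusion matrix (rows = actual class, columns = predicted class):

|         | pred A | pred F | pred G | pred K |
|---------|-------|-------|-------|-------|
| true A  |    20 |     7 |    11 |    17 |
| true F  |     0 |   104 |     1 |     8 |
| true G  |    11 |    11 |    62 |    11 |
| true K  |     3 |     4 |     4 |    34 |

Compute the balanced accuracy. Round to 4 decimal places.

0.6730

Balanced accuracy = mean of per-class recall.
  A: recall = 20/55 = 0.36364
  F: recall = 104/113 = 0.92035
  G: recall = 62/95 = 0.65263
  K: recall = 34/45 = 0.75556
Mean = (0.36364 + 0.92035 + 0.65263 + 0.75556) / 4 = 0.6730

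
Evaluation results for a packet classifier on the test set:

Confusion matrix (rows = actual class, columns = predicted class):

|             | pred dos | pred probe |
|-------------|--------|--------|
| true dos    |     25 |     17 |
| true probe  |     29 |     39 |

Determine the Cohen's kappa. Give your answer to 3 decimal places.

0.160

Observed agreement pₒ = trace/N = 64/110 = 0.5818
Expected agreement pₑ = Σ (rowᵢ·colᵢ)/N² = (42·54 + 68·56)/110² = 0.5021
κ = (pₒ − pₑ)/(1 − pₑ) = (0.5818 − 0.5021)/(1 − 0.5021) = 0.160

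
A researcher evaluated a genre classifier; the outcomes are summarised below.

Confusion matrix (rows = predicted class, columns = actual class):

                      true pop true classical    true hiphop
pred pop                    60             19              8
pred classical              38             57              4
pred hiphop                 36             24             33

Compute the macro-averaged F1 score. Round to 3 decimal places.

Per-class F1 score (2·TP/(2·TP+FP+FN)):
  pop: TP=60, FP=19+8=27, FN=38+36=74 → 120/221 = 0.5430
  classical: TP=57, FP=38+4=42, FN=19+24=43 → 114/199 = 0.5729
  hiphop: TP=33, FP=36+24=60, FN=8+4=12 → 66/138 = 0.4783
Macro-F1 score = mean = (0.5430 + 0.5729 + 0.4783) / 3 = 0.531

0.531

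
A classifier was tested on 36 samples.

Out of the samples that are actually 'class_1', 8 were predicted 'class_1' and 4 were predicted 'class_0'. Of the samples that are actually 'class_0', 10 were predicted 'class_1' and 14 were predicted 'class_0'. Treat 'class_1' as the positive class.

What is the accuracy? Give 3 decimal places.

0.611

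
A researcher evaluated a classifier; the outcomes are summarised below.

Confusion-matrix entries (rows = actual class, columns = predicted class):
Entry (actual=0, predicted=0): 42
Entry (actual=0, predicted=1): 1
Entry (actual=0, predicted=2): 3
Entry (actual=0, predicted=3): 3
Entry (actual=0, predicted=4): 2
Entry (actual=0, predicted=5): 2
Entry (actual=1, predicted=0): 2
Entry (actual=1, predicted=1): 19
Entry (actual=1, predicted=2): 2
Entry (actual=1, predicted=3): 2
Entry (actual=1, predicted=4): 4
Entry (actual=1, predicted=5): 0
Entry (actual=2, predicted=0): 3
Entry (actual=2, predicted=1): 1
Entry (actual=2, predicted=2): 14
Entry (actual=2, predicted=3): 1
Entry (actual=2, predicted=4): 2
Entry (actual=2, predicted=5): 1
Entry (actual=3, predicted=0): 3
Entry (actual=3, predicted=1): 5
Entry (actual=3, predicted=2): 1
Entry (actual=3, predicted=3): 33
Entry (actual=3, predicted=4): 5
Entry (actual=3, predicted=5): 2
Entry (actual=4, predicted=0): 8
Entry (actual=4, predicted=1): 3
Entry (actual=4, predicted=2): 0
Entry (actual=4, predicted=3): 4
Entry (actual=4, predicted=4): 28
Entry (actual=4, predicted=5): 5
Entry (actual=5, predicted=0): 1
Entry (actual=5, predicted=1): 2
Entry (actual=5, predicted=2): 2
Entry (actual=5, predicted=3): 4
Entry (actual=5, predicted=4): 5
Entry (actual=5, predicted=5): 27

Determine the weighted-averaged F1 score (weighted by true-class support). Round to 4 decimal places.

Per-class F1 score (2·TP/(2·TP+FP+FN)):
  0: TP=42, FP=2+3+3+8+1=17, FN=1+3+3+2+2=11 → 84/112 = 0.75000
  1: TP=19, FP=1+1+5+3+2=12, FN=2+2+2+4+0=10 → 38/60 = 0.63333
  2: TP=14, FP=3+2+1+0+2=8, FN=3+1+1+2+1=8 → 28/44 = 0.63636
  3: TP=33, FP=3+2+1+4+4=14, FN=3+5+1+5+2=16 → 66/96 = 0.68750
  4: TP=28, FP=2+4+2+5+5=18, FN=8+3+0+4+5=20 → 56/94 = 0.59574
  5: TP=27, FP=2+0+1+2+5=10, FN=1+2+2+4+5=14 → 54/78 = 0.69231
Weighted-F1 score = Σ (supportᵢ/N)·F1 scoreᵢ with N=242: (53/242)·0.75000 + (29/242)·0.63333 + (22/242)·0.63636 + (49/242)·0.68750 + (48/242)·0.59574 + (41/242)·0.69231 = 0.6727

0.6727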